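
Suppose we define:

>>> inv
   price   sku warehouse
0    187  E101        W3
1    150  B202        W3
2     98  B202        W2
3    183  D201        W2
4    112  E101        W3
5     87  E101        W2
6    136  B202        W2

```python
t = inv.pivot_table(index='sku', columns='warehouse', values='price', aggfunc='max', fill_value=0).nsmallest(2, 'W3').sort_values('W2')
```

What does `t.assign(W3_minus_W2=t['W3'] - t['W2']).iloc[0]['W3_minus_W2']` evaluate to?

pivot: rows=sku, cols=warehouse, max(price):
warehouse   W2   W3
sku                
B202       136  150
D201       183    0
E101        87  187
take 2 rows with smallest W3:
warehouse   W2   W3
sku                
D201       183    0
B202       136  150
sort by W2:
warehouse   W2   W3
sku                
B202       136  150
D201       183    0
add column W3_minus_W2 = t['W3'] - t['W2']:
warehouse   W2   W3  W3_minus_W2
sku                             
B202       136  150           14
D201       183    0         -183
Hence 14.

14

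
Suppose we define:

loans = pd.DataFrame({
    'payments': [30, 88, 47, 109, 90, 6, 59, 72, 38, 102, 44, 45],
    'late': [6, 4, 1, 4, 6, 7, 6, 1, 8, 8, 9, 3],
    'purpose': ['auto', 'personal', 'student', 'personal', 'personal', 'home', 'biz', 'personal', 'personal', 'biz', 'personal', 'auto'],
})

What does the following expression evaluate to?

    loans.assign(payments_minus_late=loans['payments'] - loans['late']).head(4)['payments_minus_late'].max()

add column payments_minus_late = loans['payments'] - loans['late']:
    payments  late   purpose  payments_minus_late
0         30     6      auto                   24
1         88     4  personal                   84
2         47     1   student                   46
3        109     4  personal                  105
4         90     6  personal                   84
5          6     7      home                   -1
6         59     6       biz                   53
7         72     1  personal                   71
8         38     8  personal                   30
9        102     8       biz                   94
10        44     9  personal                   35
11        45     3      auto                   42
take first 4 rows:
   payments  late   purpose  payments_minus_late
0        30     6      auto                   24
1        88     4  personal                   84
2        47     1   student                   46
3       109     4  personal                  105

105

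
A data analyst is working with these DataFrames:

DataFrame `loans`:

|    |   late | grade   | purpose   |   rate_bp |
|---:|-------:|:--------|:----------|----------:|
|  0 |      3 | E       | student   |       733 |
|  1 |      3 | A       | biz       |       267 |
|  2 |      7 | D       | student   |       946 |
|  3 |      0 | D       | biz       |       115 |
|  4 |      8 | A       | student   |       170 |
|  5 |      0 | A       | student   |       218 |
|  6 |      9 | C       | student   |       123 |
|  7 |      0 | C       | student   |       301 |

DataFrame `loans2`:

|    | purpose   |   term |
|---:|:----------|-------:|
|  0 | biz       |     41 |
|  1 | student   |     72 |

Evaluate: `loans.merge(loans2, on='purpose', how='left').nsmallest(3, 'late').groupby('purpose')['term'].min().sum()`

113

merge on 'purpose' (how='left') → 8 rows:
   late grade  purpose  rate_bp  term
0     3     E  student      733    72
1     3     A      biz      267    41
2     7     D  student      946    72
3     0     D      biz      115    41
4     8     A  student      170    72
5     0     A  student      218    72
6     9     C  student      123    72
7     0     C  student      301    72
take 3 rows with smallest late:
   late grade  purpose  rate_bp  term
3     0     D      biz      115    41
5     0     A  student      218    72
7     0     C  student      301    72
group by purpose, min of term:
purpose
biz        41
student    72
Name: term, dtype: int64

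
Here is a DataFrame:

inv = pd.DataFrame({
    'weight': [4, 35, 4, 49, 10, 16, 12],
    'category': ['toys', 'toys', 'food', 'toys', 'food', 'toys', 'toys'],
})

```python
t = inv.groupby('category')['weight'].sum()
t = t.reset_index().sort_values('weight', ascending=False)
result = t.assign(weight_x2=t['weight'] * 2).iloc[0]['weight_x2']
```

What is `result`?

group by category, sum of weight:
category
food     14
toys    116
Name: weight, dtype: int64
reset_index():
  category  weight
0     food      14
1     toys     116
sort by weight descending:
  category  weight
1     toys     116
0     food      14
add column weight_x2 = t['weight'] * 2:
  category  weight  weight_x2
1     toys     116        232
0     food      14         28

232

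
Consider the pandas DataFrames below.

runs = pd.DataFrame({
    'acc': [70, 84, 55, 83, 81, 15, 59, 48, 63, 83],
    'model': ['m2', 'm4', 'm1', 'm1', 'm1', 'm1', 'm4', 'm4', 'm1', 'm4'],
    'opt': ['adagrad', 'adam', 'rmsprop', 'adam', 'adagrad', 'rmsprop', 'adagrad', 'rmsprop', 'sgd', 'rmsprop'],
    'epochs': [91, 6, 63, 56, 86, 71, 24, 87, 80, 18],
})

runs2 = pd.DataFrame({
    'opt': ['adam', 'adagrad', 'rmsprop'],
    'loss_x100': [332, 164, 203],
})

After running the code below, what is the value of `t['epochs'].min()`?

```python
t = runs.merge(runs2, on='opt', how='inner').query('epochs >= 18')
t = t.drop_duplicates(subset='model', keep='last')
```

merge on 'opt' (how='inner') → 9 rows:
   acc model      opt  epochs  loss_x100
0   70    m2  adagrad      91        164
1   84    m4     adam       6        332
2   55    m1  rmsprop      63        203
3   83    m1     adam      56        332
4   81    m1  adagrad      86        164
5   15    m1  rmsprop      71        203
6   59    m4  adagrad      24        164
7   48    m4  rmsprop      87        203
8   83    m4  rmsprop      18        203
filter rows where epochs >= 18:
   acc model      opt  epochs  loss_x100
0   70    m2  adagrad      91        164
2   55    m1  rmsprop      63        203
3   83    m1     adam      56        332
4   81    m1  adagrad      86        164
5   15    m1  rmsprop      71        203
6   59    m4  adagrad      24        164
7   48    m4  rmsprop      87        203
8   83    m4  rmsprop      18        203
drop duplicate model (keep=last):
   acc model      opt  epochs  loss_x100
0   70    m2  adagrad      91        164
5   15    m1  rmsprop      71        203
8   83    m4  rmsprop      18        203
The min of column 'epochs' is 18.

18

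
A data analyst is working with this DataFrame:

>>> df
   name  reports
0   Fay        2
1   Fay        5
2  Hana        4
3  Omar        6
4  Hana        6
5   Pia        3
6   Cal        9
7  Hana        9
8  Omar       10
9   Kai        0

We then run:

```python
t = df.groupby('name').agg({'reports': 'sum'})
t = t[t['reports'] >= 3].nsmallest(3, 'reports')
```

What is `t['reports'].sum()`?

group by name, sum of reports:
      reports
name         
Cal         9
Fay         7
Hana       19
Kai         0
Omar       16
Pia         3
filter rows where reports >= 3:
      reports
name         
Cal         9
Fay         7
Hana       19
Omar       16
Pia         3
take 3 rows with smallest reports:
      reports
name         
Pia         3
Fay         7
Cal         9
Then the sum of column 'reports': 19

19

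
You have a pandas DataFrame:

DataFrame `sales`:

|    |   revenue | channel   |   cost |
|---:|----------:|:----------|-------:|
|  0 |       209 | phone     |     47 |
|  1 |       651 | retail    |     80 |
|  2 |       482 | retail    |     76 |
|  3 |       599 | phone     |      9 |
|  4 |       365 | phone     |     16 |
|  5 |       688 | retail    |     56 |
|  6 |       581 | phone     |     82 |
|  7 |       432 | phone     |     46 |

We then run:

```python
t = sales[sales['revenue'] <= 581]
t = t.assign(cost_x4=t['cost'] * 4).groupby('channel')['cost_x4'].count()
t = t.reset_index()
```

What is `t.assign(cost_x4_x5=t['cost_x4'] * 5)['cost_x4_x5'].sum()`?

25

filter rows where revenue <= 581:
   revenue channel  cost
0      209   phone    47
2      482  retail    76
4      365   phone    16
6      581   phone    82
7      432   phone    46
add column cost_x4 = t['cost'] * 4:
   revenue channel  cost  cost_x4
0      209   phone    47      188
2      482  retail    76      304
4      365   phone    16       64
6      581   phone    82      328
7      432   phone    46      184
group by channel, count of cost_x4:
channel
phone     4
retail    1
Name: cost_x4, dtype: int64
reset_index():
  channel  cost_x4
0   phone        4
1  retail        1
add column cost_x4_x5 = t['cost_x4'] * 5:
  channel  cost_x4  cost_x4_x5
0   phone        4          20
1  retail        1           5
So sum() = 25.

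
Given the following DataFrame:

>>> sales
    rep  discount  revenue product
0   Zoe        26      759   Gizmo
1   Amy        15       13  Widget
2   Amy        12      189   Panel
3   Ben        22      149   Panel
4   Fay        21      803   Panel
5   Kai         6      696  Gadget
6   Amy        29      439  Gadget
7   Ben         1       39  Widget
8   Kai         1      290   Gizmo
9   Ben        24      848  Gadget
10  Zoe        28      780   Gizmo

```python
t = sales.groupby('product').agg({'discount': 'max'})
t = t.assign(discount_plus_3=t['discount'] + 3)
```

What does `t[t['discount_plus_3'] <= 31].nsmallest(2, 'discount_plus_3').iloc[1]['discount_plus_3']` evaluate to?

25

group by product, max of discount:
         discount
product          
Gadget         29
Gizmo          28
Panel          22
Widget         15
add column discount_plus_3 = t['discount'] + 3:
         discount  discount_plus_3
product                           
Gadget         29               32
Gizmo          28               31
Panel          22               25
Widget         15               18
filter rows where discount_plus_3 <= 31:
         discount  discount_plus_3
product                           
Gizmo          28               31
Panel          22               25
Widget         15               18
take 2 rows with smallest discount_plus_3:
         discount  discount_plus_3
product                           
Widget         15               18
Panel          22               25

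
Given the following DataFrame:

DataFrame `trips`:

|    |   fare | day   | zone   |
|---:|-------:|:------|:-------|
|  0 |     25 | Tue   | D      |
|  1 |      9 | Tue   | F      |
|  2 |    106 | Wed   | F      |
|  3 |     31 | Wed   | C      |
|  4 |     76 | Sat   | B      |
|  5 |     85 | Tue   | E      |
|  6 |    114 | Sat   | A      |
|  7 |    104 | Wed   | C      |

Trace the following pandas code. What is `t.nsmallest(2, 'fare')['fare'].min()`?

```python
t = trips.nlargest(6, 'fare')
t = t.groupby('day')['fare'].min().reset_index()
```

31

take 6 rows with largest fare:
   fare  day zone
6   114  Sat    A
2   106  Wed    F
7   104  Wed    C
5    85  Tue    E
4    76  Sat    B
3    31  Wed    C
group by day, min of fare:
day
Sat    76
Tue    85
Wed    31
Name: fare, dtype: int64
reset_index():
   day  fare
0  Sat    76
1  Tue    85
2  Wed    31
take 2 rows with smallest fare:
   day  fare
2  Wed    31
0  Sat    76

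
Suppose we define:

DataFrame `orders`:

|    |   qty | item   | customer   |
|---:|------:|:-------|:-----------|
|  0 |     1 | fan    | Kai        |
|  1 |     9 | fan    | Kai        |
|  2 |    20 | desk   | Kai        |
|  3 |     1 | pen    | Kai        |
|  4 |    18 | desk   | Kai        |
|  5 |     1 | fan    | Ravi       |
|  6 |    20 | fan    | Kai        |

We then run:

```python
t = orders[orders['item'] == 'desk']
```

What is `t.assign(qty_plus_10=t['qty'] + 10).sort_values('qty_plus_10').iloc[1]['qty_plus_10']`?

filter rows where item == 'desk':
   qty  item customer
2   20  desk      Kai
4   18  desk      Kai
add column qty_plus_10 = t['qty'] + 10:
   qty  item customer  qty_plus_10
2   20  desk      Kai           30
4   18  desk      Kai           28
sort by qty_plus_10:
   qty  item customer  qty_plus_10
4   18  desk      Kai           28
2   20  desk      Kai           30

30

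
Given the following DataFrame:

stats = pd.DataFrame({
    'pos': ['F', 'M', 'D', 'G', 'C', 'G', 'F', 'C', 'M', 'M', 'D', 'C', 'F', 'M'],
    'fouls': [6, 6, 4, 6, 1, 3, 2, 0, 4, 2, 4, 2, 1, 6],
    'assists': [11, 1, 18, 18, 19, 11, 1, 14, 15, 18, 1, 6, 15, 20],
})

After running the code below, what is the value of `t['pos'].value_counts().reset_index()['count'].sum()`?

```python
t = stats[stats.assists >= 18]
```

5

filter rows where assists >= 18:
   pos  fouls  assists
2    D      4       18
3    G      6       18
4    C      1       19
9    M      2       18
13   M      6       20
value_counts of pos:
pos
M    2
D    1
G    1
C    1
Name: count, dtype: int64
reset_index():
  pos  count
0   M      2
1   D      1
2   G      1
3   C      1
Reading off the sum of column 'count', we get 5.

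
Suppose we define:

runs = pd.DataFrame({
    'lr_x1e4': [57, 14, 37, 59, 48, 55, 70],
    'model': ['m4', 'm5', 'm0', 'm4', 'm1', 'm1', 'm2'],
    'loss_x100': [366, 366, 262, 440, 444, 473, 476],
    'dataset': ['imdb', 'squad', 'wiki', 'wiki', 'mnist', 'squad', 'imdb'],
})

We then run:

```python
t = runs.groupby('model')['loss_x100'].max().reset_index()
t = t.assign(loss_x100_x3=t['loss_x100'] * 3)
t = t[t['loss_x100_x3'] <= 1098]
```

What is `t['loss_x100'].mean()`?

group by model, max of loss_x100:
model
m0    262
m1    473
m2    476
m4    440
m5    366
Name: loss_x100, dtype: int64
reset_index():
  model  loss_x100
0    m0        262
1    m1        473
2    m2        476
3    m4        440
4    m5        366
add column loss_x100_x3 = t['loss_x100'] * 3:
  model  loss_x100  loss_x100_x3
0    m0        262           786
1    m1        473          1419
2    m2        476          1428
3    m4        440          1320
4    m5        366          1098
filter rows where loss_x100_x3 <= 1098:
  model  loss_x100  loss_x100_x3
0    m0        262           786
4    m5        366          1098

314.0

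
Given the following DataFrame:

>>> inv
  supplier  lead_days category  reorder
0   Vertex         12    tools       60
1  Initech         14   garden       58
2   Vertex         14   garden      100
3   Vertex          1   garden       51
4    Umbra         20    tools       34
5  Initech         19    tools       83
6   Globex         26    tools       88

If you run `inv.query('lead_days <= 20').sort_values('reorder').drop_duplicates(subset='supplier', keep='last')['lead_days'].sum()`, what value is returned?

filter rows where lead_days <= 20:
  supplier  lead_days category  reorder
0   Vertex         12    tools       60
1  Initech         14   garden       58
2   Vertex         14   garden      100
3   Vertex          1   garden       51
4    Umbra         20    tools       34
5  Initech         19    tools       83
sort by reorder:
  supplier  lead_days category  reorder
4    Umbra         20    tools       34
3   Vertex          1   garden       51
1  Initech         14   garden       58
0   Vertex         12    tools       60
5  Initech         19    tools       83
2   Vertex         14   garden      100
drop duplicate supplier (keep=last):
  supplier  lead_days category  reorder
4    Umbra         20    tools       34
5  Initech         19    tools       83
2   Vertex         14   garden      100
So sum() = 53.

53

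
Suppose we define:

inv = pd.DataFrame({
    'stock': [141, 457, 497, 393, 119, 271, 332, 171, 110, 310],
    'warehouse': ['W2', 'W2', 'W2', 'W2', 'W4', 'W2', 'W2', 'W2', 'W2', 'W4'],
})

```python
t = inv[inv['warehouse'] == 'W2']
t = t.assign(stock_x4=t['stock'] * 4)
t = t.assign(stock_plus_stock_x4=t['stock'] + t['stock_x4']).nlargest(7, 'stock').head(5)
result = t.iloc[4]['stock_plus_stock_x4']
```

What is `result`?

1355

filter rows where warehouse == 'W2':
   stock warehouse
0    141        W2
1    457        W2
2    497        W2
3    393        W2
5    271        W2
6    332        W2
7    171        W2
8    110        W2
add column stock_x4 = t['stock'] * 4:
   stock warehouse  stock_x4
0    141        W2       564
1    457        W2      1828
2    497        W2      1988
3    393        W2      1572
5    271        W2      1084
6    332        W2      1328
7    171        W2       684
8    110        W2       440
add column stock_plus_stock_x4 = t['stock'] + t['stock_x4']:
   stock warehouse  stock_x4  stock_plus_stock_x4
0    141        W2       564                  705
1    457        W2      1828                 2285
2    497        W2      1988                 2485
3    393        W2      1572                 1965
5    271        W2      1084                 1355
6    332        W2      1328                 1660
7    171        W2       684                  855
8    110        W2       440                  550
take 7 rows with largest stock:
   stock warehouse  stock_x4  stock_plus_stock_x4
2    497        W2      1988                 2485
1    457        W2      1828                 2285
3    393        W2      1572                 1965
6    332        W2      1328                 1660
5    271        W2      1084                 1355
7    171        W2       684                  855
0    141        W2       564                  705
take first 5 rows:
   stock warehouse  stock_x4  stock_plus_stock_x4
2    497        W2      1988                 2485
1    457        W2      1828                 2285
3    393        W2      1572                 1965
6    332        W2      1328                 1660
5    271        W2      1084                 1355
value at position 4, column 'stock_plus_stock_x4' → 1355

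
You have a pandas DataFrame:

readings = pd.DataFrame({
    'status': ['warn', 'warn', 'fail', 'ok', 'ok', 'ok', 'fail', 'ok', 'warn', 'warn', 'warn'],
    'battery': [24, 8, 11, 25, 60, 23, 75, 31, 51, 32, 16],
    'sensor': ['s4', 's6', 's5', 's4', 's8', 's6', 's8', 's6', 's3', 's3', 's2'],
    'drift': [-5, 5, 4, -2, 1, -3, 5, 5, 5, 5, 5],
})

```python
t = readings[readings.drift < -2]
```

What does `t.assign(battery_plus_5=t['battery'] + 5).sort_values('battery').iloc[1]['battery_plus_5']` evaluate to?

29

filter rows where drift < -2:
  status  battery sensor  drift
0   warn       24     s4     -5
5     ok       23     s6     -3
add column battery_plus_5 = t['battery'] + 5:
  status  battery sensor  drift  battery_plus_5
0   warn       24     s4     -5              29
5     ok       23     s6     -3              28
sort by battery:
  status  battery sensor  drift  battery_plus_5
5     ok       23     s6     -3              28
0   warn       24     s4     -5              29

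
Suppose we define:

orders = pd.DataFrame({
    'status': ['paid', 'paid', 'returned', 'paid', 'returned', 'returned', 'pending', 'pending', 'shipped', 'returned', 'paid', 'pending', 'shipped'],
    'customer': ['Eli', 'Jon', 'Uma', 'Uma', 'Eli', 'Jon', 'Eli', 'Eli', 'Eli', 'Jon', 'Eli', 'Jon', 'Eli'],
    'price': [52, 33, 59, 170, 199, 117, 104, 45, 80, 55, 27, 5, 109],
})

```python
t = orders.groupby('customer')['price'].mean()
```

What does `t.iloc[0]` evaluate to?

88.0

group by customer, mean of price:
customer
Eli     88.0
Jon     52.5
Uma    114.5
Name: price, dtype: float64
Finally, value at position 0 = 88.0.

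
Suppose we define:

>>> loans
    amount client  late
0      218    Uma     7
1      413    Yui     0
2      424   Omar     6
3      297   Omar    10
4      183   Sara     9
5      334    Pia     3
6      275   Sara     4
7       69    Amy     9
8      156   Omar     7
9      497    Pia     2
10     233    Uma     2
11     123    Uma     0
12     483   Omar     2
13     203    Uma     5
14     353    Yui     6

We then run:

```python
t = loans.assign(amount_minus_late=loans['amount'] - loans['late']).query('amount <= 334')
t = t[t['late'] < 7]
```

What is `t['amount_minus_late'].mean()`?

230.8

add column amount_minus_late = loans['amount'] - loans['late']:
    amount client  late  amount_minus_late
0      218    Uma     7                211
1      413    Yui     0                413
2      424   Omar     6                418
3      297   Omar    10                287
4      183   Sara     9                174
5      334    Pia     3                331
6      275   Sara     4                271
7       69    Amy     9                 60
8      156   Omar     7                149
9      497    Pia     2                495
10     233    Uma     2                231
11     123    Uma     0                123
12     483   Omar     2                481
13     203    Uma     5                198
14     353    Yui     6                347
filter rows where amount <= 334:
    amount client  late  amount_minus_late
0      218    Uma     7                211
3      297   Omar    10                287
4      183   Sara     9                174
5      334    Pia     3                331
6      275   Sara     4                271
7       69    Amy     9                 60
8      156   Omar     7                149
10     233    Uma     2                231
11     123    Uma     0                123
13     203    Uma     5                198
filter rows where late < 7:
    amount client  late  amount_minus_late
5      334    Pia     3                331
6      275   Sara     4                271
10     233    Uma     2                231
11     123    Uma     0                123
13     203    Uma     5                198
So mean() = 230.8.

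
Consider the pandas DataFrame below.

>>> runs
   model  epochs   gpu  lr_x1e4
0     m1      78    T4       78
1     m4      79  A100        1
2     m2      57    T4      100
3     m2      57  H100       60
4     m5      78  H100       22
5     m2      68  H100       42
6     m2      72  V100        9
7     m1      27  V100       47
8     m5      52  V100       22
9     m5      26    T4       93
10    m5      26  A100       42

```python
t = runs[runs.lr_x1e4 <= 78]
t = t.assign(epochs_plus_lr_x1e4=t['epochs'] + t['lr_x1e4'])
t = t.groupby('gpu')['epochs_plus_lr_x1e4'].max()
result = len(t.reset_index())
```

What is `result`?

filter rows where lr_x1e4 <= 78:
   model  epochs   gpu  lr_x1e4
0     m1      78    T4       78
1     m4      79  A100        1
3     m2      57  H100       60
4     m5      78  H100       22
5     m2      68  H100       42
6     m2      72  V100        9
7     m1      27  V100       47
8     m5      52  V100       22
10    m5      26  A100       42
add column epochs_plus_lr_x1e4 = t['epochs'] + t['lr_x1e4']:
   model  epochs   gpu  lr_x1e4  epochs_plus_lr_x1e4
0     m1      78    T4       78                  156
1     m4      79  A100        1                   80
3     m2      57  H100       60                  117
4     m5      78  H100       22                  100
5     m2      68  H100       42                  110
6     m2      72  V100        9                   81
7     m1      27  V100       47                   74
8     m5      52  V100       22                   74
10    m5      26  A100       42                   68
group by gpu, max of epochs_plus_lr_x1e4:
gpu
A100     80
H100    117
T4      156
V100     81
Name: epochs_plus_lr_x1e4, dtype: int64
reset_index():
    gpu  epochs_plus_lr_x1e4
0  A100                   80
1  H100                  117
2    T4                  156
3  V100                   81
number of rows → 4

4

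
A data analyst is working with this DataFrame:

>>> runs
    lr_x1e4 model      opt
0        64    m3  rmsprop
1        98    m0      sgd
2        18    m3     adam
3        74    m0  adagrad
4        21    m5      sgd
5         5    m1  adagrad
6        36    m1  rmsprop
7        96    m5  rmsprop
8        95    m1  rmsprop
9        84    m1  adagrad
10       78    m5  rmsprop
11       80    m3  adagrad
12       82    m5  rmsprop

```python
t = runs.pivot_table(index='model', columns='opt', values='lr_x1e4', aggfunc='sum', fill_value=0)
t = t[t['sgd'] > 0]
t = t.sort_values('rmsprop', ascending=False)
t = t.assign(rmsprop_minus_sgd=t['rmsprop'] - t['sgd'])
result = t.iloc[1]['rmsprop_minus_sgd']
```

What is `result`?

-98

pivot: rows=model, cols=opt, sum(lr_x1e4):
opt    adagrad  adam  rmsprop  sgd
model                             
m0          74     0        0   98
m1          89     0      131    0
m3          80    18       64    0
m5           0     0      256   21
filter rows where sgd > 0:
opt    adagrad  adam  rmsprop  sgd
model                             
m0          74     0        0   98
m5           0     0      256   21
sort by rmsprop descending:
opt    adagrad  adam  rmsprop  sgd
model                             
m5           0     0      256   21
m0          74     0        0   98
add column rmsprop_minus_sgd = t['rmsprop'] - t['sgd']:
opt    adagrad  adam  rmsprop  sgd  rmsprop_minus_sgd
model                                                
m5           0     0      256   21                235
m0          74     0        0   98                -98
So iloc[1]['rmsprop_minus_sgd'] = -98.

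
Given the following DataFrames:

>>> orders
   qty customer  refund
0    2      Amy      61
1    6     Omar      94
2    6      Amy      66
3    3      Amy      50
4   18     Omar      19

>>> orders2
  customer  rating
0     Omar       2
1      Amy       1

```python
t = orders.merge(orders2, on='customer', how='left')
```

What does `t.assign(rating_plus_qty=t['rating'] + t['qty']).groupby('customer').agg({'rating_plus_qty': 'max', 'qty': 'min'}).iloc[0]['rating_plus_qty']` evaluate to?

7

merge on 'customer' (how='left') → 5 rows:
   qty customer  refund  rating
0    2      Amy      61       1
1    6     Omar      94       2
2    6      Amy      66       1
3    3      Amy      50       1
4   18     Omar      19       2
add column rating_plus_qty = t['rating'] + t['qty']:
   qty customer  refund  rating  rating_plus_qty
0    2      Amy      61       1                3
1    6     Omar      94       2                8
2    6      Amy      66       1                7
3    3      Amy      50       1                4
4   18     Omar      19       2               20
group by customer: max(rating_plus_qty), min(qty):
          rating_plus_qty  qty
customer                      
Amy                     7    2
Omar                   20    6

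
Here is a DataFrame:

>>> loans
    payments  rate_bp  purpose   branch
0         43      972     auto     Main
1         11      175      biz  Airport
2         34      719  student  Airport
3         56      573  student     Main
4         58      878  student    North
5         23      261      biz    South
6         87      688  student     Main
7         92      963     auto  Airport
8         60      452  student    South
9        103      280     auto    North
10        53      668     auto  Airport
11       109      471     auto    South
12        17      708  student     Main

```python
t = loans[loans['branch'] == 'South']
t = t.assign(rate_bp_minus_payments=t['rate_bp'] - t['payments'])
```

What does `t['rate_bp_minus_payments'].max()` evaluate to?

filter rows where branch == 'South':
    payments  rate_bp  purpose branch
5         23      261      biz  South
8         60      452  student  South
11       109      471     auto  South
add column rate_bp_minus_payments = t['rate_bp'] - t['payments']:
    payments  rate_bp  purpose branch  rate_bp_minus_payments
5         23      261      biz  South                     238
8         60      452  student  South                     392
11       109      471     auto  South                     362
Hence 392.

392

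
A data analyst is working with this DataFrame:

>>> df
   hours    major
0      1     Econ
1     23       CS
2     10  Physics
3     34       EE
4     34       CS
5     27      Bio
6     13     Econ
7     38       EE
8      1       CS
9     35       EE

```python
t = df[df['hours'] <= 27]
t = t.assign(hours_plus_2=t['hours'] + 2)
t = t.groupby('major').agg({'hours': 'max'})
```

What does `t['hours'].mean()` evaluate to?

filter rows where hours <= 27:
   hours    major
0      1     Econ
1     23       CS
2     10  Physics
5     27      Bio
6     13     Econ
8      1       CS
add column hours_plus_2 = t['hours'] + 2:
   hours    major  hours_plus_2
0      1     Econ             3
1     23       CS            25
2     10  Physics            12
5     27      Bio            29
6     13     Econ            15
8      1       CS             3
group by major, max of hours:
         hours
major         
Bio         27
CS          23
Econ        13
Physics     10

18.25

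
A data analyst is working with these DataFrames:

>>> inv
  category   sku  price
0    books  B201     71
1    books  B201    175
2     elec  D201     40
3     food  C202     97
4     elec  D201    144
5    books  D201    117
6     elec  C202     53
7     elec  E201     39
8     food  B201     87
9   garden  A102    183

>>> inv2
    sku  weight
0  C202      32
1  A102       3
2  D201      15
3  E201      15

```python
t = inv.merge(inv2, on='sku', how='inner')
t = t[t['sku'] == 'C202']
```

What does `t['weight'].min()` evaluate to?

merge on 'sku' (how='inner') → 7 rows:
  category   sku  price  weight
0     elec  D201     40      15
1     food  C202     97      32
2     elec  D201    144      15
3    books  D201    117      15
4     elec  C202     53      32
5     elec  E201     39      15
6   garden  A102    183       3
filter rows where sku == 'C202':
  category   sku  price  weight
1     food  C202     97      32
4     elec  C202     53      32
Reading off the min of column 'weight', we get 32.

32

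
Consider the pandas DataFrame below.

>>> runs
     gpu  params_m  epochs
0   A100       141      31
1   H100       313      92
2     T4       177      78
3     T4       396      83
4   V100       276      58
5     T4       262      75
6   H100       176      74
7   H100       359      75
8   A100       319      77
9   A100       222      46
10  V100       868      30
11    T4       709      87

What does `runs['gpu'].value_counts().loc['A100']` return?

3

value_counts of gpu:
gpu
T4      4
A100    3
H100    3
V100    2
Name: count, dtype: int64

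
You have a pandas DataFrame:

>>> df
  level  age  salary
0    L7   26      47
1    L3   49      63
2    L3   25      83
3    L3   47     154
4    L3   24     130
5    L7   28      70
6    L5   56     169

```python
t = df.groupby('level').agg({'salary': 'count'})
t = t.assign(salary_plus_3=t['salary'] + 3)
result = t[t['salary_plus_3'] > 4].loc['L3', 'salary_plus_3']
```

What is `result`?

group by level, count of salary:
       salary
level        
L3          4
L5          1
L7          2
add column salary_plus_3 = t['salary'] + 3:
       salary  salary_plus_3
level                       
L3          4              7
L5          1              4
L7          2              5
filter rows where salary_plus_3 > 4:
       salary  salary_plus_3
level                       
L3          4              7
L7          2              5
So loc['L3', 'salary_plus_3'] = 7.

7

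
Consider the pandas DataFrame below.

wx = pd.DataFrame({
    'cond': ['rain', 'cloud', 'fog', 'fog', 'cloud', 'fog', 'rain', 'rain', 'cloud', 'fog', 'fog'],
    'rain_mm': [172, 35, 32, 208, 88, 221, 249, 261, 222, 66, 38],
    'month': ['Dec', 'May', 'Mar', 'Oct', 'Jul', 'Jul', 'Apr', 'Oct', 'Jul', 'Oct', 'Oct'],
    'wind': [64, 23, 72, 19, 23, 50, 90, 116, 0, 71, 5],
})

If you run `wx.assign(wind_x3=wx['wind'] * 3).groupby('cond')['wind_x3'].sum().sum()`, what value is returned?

1599

add column wind_x3 = wx['wind'] * 3:
     cond  rain_mm month  wind  wind_x3
0    rain      172   Dec    64      192
1   cloud       35   May    23       69
2     fog       32   Mar    72      216
3     fog      208   Oct    19       57
4   cloud       88   Jul    23       69
5     fog      221   Jul    50      150
6    rain      249   Apr    90      270
7    rain      261   Oct   116      348
8   cloud      222   Jul     0        0
9     fog       66   Oct    71      213
10    fog       38   Oct     5       15
group by cond, sum of wind_x3:
cond
cloud    138
fog      651
rain     810
Name: wind_x3, dtype: int64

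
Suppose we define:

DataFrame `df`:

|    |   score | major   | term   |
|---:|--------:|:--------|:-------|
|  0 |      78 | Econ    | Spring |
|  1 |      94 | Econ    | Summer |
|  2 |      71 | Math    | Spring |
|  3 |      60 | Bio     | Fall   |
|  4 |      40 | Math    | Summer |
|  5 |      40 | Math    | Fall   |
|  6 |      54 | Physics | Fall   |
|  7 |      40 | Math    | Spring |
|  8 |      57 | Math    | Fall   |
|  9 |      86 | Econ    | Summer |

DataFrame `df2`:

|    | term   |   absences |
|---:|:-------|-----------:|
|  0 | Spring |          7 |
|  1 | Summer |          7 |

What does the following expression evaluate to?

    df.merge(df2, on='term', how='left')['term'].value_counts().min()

3

merge on 'term' (how='left') → 10 rows:
   score    major    term  absences
0     78     Econ  Spring       7.0
1     94     Econ  Summer       7.0
2     71     Math  Spring       7.0
3     60      Bio    Fall       NaN
4     40     Math  Summer       7.0
5     40     Math    Fall       NaN
6     54  Physics    Fall       NaN
7     40     Math  Spring       7.0
8     57     Math    Fall       NaN
9     86     Econ  Summer       7.0
value_counts of term:
term
Fall      4
Spring    3
Summer    3
Name: count, dtype: int64
min of the resulting series → 3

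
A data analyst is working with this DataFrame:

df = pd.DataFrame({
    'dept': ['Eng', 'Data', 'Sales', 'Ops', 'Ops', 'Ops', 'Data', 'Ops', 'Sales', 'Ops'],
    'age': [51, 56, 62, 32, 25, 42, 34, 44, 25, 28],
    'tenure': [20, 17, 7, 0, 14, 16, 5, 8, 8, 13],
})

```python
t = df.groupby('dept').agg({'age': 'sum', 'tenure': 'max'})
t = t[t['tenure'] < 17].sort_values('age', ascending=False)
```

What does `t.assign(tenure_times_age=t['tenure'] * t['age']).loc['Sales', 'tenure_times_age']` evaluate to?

696

group by dept: sum(age), max(tenure):
       age  tenure
dept              
Data    90      17
Eng     51      20
Ops    171      16
Sales   87       8
filter rows where tenure < 17:
       age  tenure
dept              
Ops    171      16
Sales   87       8
sort by age descending:
       age  tenure
dept              
Ops    171      16
Sales   87       8
add column tenure_times_age = t['tenure'] * t['age']:
       age  tenure  tenure_times_age
dept                                
Ops    171      16              2736
Sales   87       8               696
The value at row 'Sales', column 'tenure_times_age' is 696.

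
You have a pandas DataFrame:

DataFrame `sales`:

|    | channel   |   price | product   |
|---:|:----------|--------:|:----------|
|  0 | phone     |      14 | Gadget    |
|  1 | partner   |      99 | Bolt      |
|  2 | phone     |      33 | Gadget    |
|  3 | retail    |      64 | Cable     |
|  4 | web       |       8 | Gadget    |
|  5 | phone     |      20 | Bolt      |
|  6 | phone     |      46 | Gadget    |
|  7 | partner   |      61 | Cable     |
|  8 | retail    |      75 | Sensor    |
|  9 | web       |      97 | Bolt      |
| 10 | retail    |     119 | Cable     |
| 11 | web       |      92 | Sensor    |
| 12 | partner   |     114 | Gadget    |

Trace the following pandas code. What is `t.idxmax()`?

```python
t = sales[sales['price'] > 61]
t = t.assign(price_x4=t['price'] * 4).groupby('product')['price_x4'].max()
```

filter rows where price > 61:
    channel  price product
1   partner     99    Bolt
3    retail     64   Cable
8    retail     75  Sensor
9       web     97    Bolt
10   retail    119   Cable
11      web     92  Sensor
12  partner    114  Gadget
add column price_x4 = t['price'] * 4:
    channel  price product  price_x4
1   partner     99    Bolt       396
3    retail     64   Cable       256
8    retail     75  Sensor       300
9       web     97    Bolt       388
10   retail    119   Cable       476
11      web     92  Sensor       368
12  partner    114  Gadget       456
group by product, max of price_x4:
product
Bolt      396
Cable     476
Gadget    456
Sensor    368
Name: price_x4, dtype: int64
Taking the label with the largest value gives Cable.

Cable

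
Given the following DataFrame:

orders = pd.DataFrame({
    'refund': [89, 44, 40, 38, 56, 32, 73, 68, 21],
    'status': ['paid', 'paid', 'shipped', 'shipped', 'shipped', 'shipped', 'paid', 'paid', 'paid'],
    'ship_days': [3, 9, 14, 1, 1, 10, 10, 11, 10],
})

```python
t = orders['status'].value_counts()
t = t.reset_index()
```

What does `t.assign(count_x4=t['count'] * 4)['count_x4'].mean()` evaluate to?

value_counts of status:
status
paid       5
shipped    4
Name: count, dtype: int64
reset_index():
    status  count
0     paid      5
1  shipped      4
add column count_x4 = t['count'] * 4:
    status  count  count_x4
0     paid      5        20
1  shipped      4        16

18.0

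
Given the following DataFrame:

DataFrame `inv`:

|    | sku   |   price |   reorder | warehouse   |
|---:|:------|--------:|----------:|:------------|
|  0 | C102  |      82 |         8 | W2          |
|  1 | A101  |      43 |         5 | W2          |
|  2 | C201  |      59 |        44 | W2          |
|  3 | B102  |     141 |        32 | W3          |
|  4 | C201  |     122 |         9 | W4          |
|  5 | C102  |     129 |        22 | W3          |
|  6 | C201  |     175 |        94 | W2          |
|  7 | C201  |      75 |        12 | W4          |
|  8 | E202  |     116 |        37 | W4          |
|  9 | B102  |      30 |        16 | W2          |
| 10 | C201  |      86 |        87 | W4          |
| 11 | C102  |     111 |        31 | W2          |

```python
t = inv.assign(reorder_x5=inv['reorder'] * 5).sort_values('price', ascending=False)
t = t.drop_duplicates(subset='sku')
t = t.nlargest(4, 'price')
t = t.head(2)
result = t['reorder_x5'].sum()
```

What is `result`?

630

add column reorder_x5 = inv['reorder'] * 5:
     sku  price  reorder warehouse  reorder_x5
0   C102     82        8        W2          40
1   A101     43        5        W2          25
2   C201     59       44        W2         220
3   B102    141       32        W3         160
4   C201    122        9        W4          45
5   C102    129       22        W3         110
6   C201    175       94        W2         470
7   C201     75       12        W4          60
8   E202    116       37        W4         185
9   B102     30       16        W2          80
10  C201     86       87        W4         435
11  C102    111       31        W2         155
sort by price descending:
     sku  price  reorder warehouse  reorder_x5
6   C201    175       94        W2         470
3   B102    141       32        W3         160
5   C102    129       22        W3         110
4   C201    122        9        W4          45
8   E202    116       37        W4         185
11  C102    111       31        W2         155
10  C201     86       87        W4         435
0   C102     82        8        W2          40
7   C201     75       12        W4          60
2   C201     59       44        W2         220
1   A101     43        5        W2          25
9   B102     30       16        W2          80
drop duplicate sku (keep=first):
    sku  price  reorder warehouse  reorder_x5
6  C201    175       94        W2         470
3  B102    141       32        W3         160
5  C102    129       22        W3         110
8  E202    116       37        W4         185
1  A101     43        5        W2          25
take 4 rows with largest price:
    sku  price  reorder warehouse  reorder_x5
6  C201    175       94        W2         470
3  B102    141       32        W3         160
5  C102    129       22        W3         110
8  E202    116       37        W4         185
take first 2 rows:
    sku  price  reorder warehouse  reorder_x5
6  C201    175       94        W2         470
3  B102    141       32        W3         160
Then the sum of column 'reorder_x5': 630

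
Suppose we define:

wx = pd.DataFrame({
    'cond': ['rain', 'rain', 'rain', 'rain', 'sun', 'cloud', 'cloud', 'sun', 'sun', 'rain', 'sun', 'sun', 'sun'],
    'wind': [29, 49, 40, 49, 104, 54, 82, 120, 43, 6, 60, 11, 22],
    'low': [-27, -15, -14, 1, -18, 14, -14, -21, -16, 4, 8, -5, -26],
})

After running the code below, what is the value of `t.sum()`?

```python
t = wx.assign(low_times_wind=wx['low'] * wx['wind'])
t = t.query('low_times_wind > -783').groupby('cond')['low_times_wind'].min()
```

add column low_times_wind = wx['low'] * wx['wind']:
     cond  wind  low  low_times_wind
0    rain    29  -27            -783
1    rain    49  -15            -735
2    rain    40  -14            -560
3    rain    49    1              49
4     sun   104  -18           -1872
5   cloud    54   14             756
6   cloud    82  -14           -1148
7     sun   120  -21           -2520
8     sun    43  -16            -688
9    rain     6    4              24
10    sun    60    8             480
11    sun    11   -5             -55
12    sun    22  -26            -572
filter rows where low_times_wind > -783:
     cond  wind  low  low_times_wind
1    rain    49  -15            -735
2    rain    40  -14            -560
3    rain    49    1              49
5   cloud    54   14             756
8     sun    43  -16            -688
9    rain     6    4              24
10    sun    60    8             480
11    sun    11   -5             -55
12    sun    22  -26            -572
group by cond, min of low_times_wind:
cond
cloud    756
rain    -735
sun     -688
Name: low_times_wind, dtype: int64
Reading off the sum of the resulting series, we get -667.

-667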